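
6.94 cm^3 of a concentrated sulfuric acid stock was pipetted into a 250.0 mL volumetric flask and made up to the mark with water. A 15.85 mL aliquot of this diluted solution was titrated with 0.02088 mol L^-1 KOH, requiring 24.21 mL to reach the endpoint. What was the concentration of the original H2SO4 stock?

0.574 M

n(KOH) = 0.02088 x 0.02421 = 0.0005055 mol.
n(H2SO4) in the aliquot = 0.0005055 x 1/2 = 0.0002528 mol.
[diluted H2SO4] = 0.0002528 / 0.01585 = 0.01595 M.
Dilution factor = 250.0/6.940 = 36.02, so [stock] = 0.01595 x 36.02 = 0.574 M.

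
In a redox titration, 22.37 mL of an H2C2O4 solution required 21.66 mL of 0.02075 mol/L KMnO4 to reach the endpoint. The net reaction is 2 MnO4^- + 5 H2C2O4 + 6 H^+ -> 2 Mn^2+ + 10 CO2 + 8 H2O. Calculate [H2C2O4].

0.0502 M

n(KMnO4) = 0.02075 x 0.02166 = 0.0004494 mol.
From the balanced equation, 2 mol KMnO4 reacts with 5 mol H2C2O4, so n(H2C2O4) = 0.0004494 x 5/2 = 0.001124 mol.
[H2C2O4] = 0.001124 / 0.02237 L = 0.0502 M.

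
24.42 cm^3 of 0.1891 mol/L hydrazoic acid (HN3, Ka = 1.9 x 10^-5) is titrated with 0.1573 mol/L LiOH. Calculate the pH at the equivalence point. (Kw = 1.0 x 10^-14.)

8.83

n(HN3) = 0.1891 x 0.02442 = 0.004618 mol; V(LiOH) at equivalence = 0.004618/0.1573 = 0.02936 L.
At equivalence all the acid is converted to N3-; total volume = 0.02442 + 0.02936 = 0.05378 L, so [N3-] = 0.004618/0.05378 = 0.08587 M.
Kb = Kw/Ka = 1.0e-14 / 1.9 x 10^-5 = 5.26e-10.
[OH^-] = sqrt(Kb x [N3-]) = sqrt(5.26e-10 x 0.08587) = 6.72e-6 M.
pOH = 5.17, so pH = 14.00 - 5.17 = 8.83.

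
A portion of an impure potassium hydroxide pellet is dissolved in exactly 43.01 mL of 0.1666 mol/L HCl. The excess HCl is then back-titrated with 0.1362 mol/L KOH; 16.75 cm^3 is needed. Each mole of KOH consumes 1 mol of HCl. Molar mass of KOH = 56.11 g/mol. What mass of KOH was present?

Total n(HCl) added = 0.1666 x 0.04301 = 0.007165 mol.
n(KOH) used = 0.1362 x 0.01675 = 0.002281 mol, which equals the excess n(HCl).
So n(HCl) consumed by the sample = 0.007165 - 0.002281 = 0.004884 mol.
n(KOH) = 0.004884 / 1 = 0.004884 mol.
mass = 0.004884 mol x 56.11 g/mol = 0.274 g.

0.274 g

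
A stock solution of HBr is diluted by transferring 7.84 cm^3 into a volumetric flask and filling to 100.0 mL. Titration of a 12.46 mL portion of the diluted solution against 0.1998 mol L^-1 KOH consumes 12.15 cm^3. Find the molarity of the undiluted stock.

n(KOH) = 0.1998 x 0.01215 = 0.002428 mol.
n(HBr) in the aliquot = 0.002428 mol.
[diluted HBr] = 0.002428 / 0.01246 = 0.1948 M.
Dilution factor = 100.0/7.840 = 12.76, so [stock] = 0.1948 x 12.76 = 2.49 M.

2.49 M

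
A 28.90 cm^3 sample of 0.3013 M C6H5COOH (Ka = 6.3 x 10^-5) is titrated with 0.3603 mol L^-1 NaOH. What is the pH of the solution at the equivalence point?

n(C6H5COOH) = 0.3013 x 0.02890 = 0.008708 mol; V(NaOH) at equivalence = 0.008708/0.3603 = 0.02417 L.
At equivalence all the acid is converted to C6H5COO-; total volume = 0.02890 + 0.02417 = 0.05307 L, so [C6H5COO-] = 0.008708/0.05307 = 0.1641 M.
Kb = Kw/Ka = 1.0e-14 / 6.3 x 10^-5 = 1.59e-10.
[OH^-] = sqrt(Kb x [C6H5COO-]) = sqrt(1.59e-10 x 0.1641) = 5.10e-6 M.
pOH = 5.29, so pH = 14.00 - 5.29 = 8.71.

8.71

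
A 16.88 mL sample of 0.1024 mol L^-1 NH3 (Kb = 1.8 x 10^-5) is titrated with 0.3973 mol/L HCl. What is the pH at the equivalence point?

5.17

n(NH3) = 0.1024 x 0.01688 = 0.001729 mol; V(HCl) at equivalence = 0.001729/0.3973 = 0.004351 L.
At equivalence the base is fully converted to NH4+; total volume = 0.02123 L, so [NH4+] = 0.001729/0.02123 = 0.08142 M.
Ka(NH4+) = Kw/Kb = 1.0e-14 / 1.8 x 10^-5 = 5.56e-10.
[H^+] = sqrt(Ka x [NH4+]) = sqrt(5.56e-10 x 0.08142) = 6.73e-6 M.
pH = -log(6.73e-6) = 5.17.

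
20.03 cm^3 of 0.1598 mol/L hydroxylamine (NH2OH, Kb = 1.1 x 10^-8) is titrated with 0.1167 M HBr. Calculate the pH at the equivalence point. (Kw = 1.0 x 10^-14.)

n(NH2OH) = 0.1598 x 0.02003 = 0.003201 mol; V(HBr) at equivalence = 0.003201/0.1167 = 0.02743 L.
At equivalence the base is fully converted to NH3OH+; total volume = 0.04746 L, so [NH3OH+] = 0.003201/0.04746 = 0.06745 M.
Ka(NH3OH+) = Kw/Kb = 1.0e-14 / 1.1 x 10^-8 = 9.09e-7.
[H^+] = sqrt(Ka x [NH3OH+]) = sqrt(9.09e-7 x 0.06745) = 0.000248 M.
pH = -log(0.000248) = 3.61.

3.61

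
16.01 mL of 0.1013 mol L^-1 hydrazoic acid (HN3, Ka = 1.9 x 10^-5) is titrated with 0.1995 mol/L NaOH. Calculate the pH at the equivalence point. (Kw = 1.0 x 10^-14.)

8.77

n(HN3) = 0.1013 x 0.01601 = 0.001622 mol; V(NaOH) at equivalence = 0.001622/0.1995 = 0.008129 L.
At equivalence all the acid is converted to N3-; total volume = 0.01601 + 0.008129 = 0.02414 L, so [N3-] = 0.001622/0.02414 = 0.06719 M.
Kb = Kw/Ka = 1.0e-14 / 1.9 x 10^-5 = 5.26e-10.
[OH^-] = sqrt(Kb x [N3-]) = sqrt(5.26e-10 x 0.06719) = 5.95e-6 M.
pOH = 5.23, so pH = 14.00 - 5.23 = 8.77.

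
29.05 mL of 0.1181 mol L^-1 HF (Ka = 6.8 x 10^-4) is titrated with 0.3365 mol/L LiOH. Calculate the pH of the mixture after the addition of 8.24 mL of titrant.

Initial n(HF) = 0.1181 x 0.02905 = 0.003431 mol.
n(LiOH) added = 0.3365 x 0.008240 = 0.002773 mol, converting that many moles of HF to F-.
Remaining n(HF) = 0.0006580 mol; n(F-) = 0.002773 mol.
By Henderson-Hasselbalch, pH = pKa + log([A^-]/[HA]) = 3.17 + log(0.002773/0.0006580) = 3.17 + (+0.62) = 3.79.

3.79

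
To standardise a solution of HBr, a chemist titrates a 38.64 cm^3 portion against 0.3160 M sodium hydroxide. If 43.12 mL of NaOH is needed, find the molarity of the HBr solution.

n(NaOH) delivered = 0.3160 x 0.04312 = 0.01363 mol.
For a 1:1 reaction, n(HBr) = 0.01363 mol.
[HBr] = 0.01363 mol / 0.03864 L = 0.353 M.

0.353 M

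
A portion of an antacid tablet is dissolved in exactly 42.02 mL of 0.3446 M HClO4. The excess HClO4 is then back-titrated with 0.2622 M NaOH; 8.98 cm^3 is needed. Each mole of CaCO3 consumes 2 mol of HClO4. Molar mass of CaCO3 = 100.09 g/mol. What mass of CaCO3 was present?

Total n(HClO4) added = 0.3446 x 0.04202 = 0.01448 mol.
n(NaOH) used = 0.2622 x 0.008980 = 0.002355 mol, which equals the excess n(HClO4).
So n(HClO4) consumed by the sample = 0.01448 - 0.002355 = 0.01213 mol.
n(CaCO3) = 0.01213 / 2 = 0.006063 mol.
mass = 0.006063 mol x 100.09 g/mol = 0.607 g.

0.607 g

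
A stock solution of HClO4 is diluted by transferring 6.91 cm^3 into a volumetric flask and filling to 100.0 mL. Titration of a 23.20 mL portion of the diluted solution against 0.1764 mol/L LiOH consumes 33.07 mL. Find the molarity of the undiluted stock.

n(LiOH) = 0.1764 x 0.03307 = 0.005834 mol.
n(HClO4) in the aliquot = 0.005834 mol.
[diluted HClO4] = 0.005834 / 0.02320 = 0.2514 M.
Dilution factor = 100.0/6.910 = 14.47, so [stock] = 0.2514 x 14.47 = 3.64 M.

3.64 M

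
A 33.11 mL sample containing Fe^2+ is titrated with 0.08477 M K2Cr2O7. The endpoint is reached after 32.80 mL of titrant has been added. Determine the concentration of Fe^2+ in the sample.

0.504 M

n(K2Cr2O7) = 0.08477 x 0.03280 = 0.002780 mol.
From the balanced equation, 1 mol K2Cr2O7 reacts with 6 mol Fe^2+, so n(Fe^2+) = 0.002780 x 6/1 = 0.01668 mol.
[Fe^2+] = 0.01668 / 0.03311 L = 0.504 M.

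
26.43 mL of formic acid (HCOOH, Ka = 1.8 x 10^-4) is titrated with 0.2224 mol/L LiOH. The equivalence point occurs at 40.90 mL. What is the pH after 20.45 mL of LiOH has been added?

20.45 mL is exactly half the equivalence volume (40.90/2), i.e. the half-equivalence point.
There, n(HA) = n(A^-), so pH = pKa = -log(1.8 x 10^-4) = 3.74.

3.74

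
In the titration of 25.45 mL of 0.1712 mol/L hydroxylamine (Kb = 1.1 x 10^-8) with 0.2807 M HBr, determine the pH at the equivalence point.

3.51

n(NH2OH) = 0.1712 x 0.02545 = 0.004357 mol; V(HBr) at equivalence = 0.004357/0.2807 = 0.01552 L.
At equivalence the base is fully converted to NH3OH+; total volume = 0.04097 L, so [NH3OH+] = 0.004357/0.04097 = 0.1063 M.
Ka(NH3OH+) = Kw/Kb = 1.0e-14 / 1.1 x 10^-8 = 9.09e-7.
[H^+] = sqrt(Ka x [NH3OH+]) = sqrt(9.09e-7 x 0.1063) = 0.000311 M.
pH = -log(0.000311) = 3.51.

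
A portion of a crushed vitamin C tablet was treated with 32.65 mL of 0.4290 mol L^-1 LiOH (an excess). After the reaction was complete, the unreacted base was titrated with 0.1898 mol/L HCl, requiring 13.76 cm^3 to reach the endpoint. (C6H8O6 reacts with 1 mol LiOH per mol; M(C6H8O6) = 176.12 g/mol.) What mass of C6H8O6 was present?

2.01 g

Total n(LiOH) added = 0.4290 x 0.03265 = 0.01401 mol.
n(HCl) used = 0.1898 x 0.01376 = 0.002612 mol, which equals the excess n(LiOH).
So n(LiOH) consumed by the sample = 0.01401 - 0.002612 = 0.01140 mol.
n(C6H8O6) = 0.01140 / 1 = 0.01140 mol.
mass = 0.01140 mol x 176.12 g/mol = 2.01 g.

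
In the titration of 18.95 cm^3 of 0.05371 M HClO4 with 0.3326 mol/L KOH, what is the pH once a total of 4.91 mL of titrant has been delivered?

n(acid) = 0.05371 x 0.01895 = 0.001018 mol; n(KOH) added = 0.3326 x 0.004910 = 0.001633 mol.
Base is in excess by 0.001633 - 0.001018 = 0.0006153 mol in a total volume of 0.02386 L.
[OH^-] = 0.0006153/0.02386 = 0.02579 M, so pOH = 1.59 and pH = 14.00 - 1.59 = 12.41.

12.41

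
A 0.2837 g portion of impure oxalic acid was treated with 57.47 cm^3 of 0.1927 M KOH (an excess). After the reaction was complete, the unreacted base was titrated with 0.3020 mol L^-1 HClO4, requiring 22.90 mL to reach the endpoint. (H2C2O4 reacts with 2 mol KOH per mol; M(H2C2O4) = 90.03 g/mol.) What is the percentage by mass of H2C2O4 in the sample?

66.0%

Total n(KOH) added = 0.1927 x 0.05747 = 0.01107 mol.
n(HClO4) used = 0.3020 x 0.02290 = 0.006916 mol, which equals the excess n(KOH).
So n(KOH) consumed by the sample = 0.01107 - 0.006916 = 0.004159 mol.
n(H2C2O4) = 0.004159 / 2 = 0.002079 mol.
mass H2C2O4 = 0.002079 x 90.03 = 0.1872 g, so %H2C2O4 = 0.1872/0.2837 x 100 = 66.0%.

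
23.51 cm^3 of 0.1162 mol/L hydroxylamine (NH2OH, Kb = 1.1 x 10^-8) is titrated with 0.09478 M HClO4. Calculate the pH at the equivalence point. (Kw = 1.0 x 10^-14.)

n(NH2OH) = 0.1162 x 0.02351 = 0.002732 mol; V(HClO4) at equivalence = 0.002732/0.09478 = 0.02882 L.
At equivalence the base is fully converted to NH3OH+; total volume = 0.05233 L, so [NH3OH+] = 0.002732/0.05233 = 0.05220 M.
Ka(NH3OH+) = Kw/Kb = 1.0e-14 / 1.1 x 10^-8 = 9.09e-7.
[H^+] = sqrt(Ka x [NH3OH+]) = sqrt(9.09e-7 x 0.05220) = 0.000218 M.
pH = -log(0.000218) = 3.66.

3.66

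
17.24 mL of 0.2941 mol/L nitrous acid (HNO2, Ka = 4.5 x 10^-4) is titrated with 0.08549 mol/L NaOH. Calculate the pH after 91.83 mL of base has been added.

n(acid) = 0.2941 x 0.01724 = 0.005070 mol; n(NaOH) added = 0.08549 x 0.09183 = 0.007851 mol.
Base is in excess by 0.007851 - 0.005070 = 0.002780 mol in a total volume of 0.1091 L.
[OH^-] = 0.002780/0.1091 = 0.02549 M, so pOH = 1.59 and pH = 14.00 - 1.59 = 12.41.

12.41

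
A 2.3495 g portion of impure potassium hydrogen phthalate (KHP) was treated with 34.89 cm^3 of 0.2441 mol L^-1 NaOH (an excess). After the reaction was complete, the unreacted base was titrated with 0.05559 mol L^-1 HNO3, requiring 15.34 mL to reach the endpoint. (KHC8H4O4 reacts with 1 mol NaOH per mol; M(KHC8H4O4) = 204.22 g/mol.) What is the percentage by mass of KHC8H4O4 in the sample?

66.6%

Total n(NaOH) added = 0.2441 x 0.03489 = 0.008517 mol.
n(HNO3) used = 0.05559 x 0.01534 = 0.0008528 mol, which equals the excess n(NaOH).
So n(NaOH) consumed by the sample = 0.008517 - 0.0008528 = 0.007664 mol.
n(KHC8H4O4) = 0.007664 / 1 = 0.007664 mol.
mass KHC8H4O4 = 0.007664 x 204.22 = 1.565 g, so %KHC8H4O4 = 1.565/2.3495 x 100 = 66.6%.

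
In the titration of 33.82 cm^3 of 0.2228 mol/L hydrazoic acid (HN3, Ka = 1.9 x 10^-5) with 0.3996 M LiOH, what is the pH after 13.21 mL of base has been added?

Initial n(HN3) = 0.2228 x 0.03382 = 0.007535 mol.
n(LiOH) added = 0.3996 x 0.01321 = 0.005279 mol, converting that many moles of HN3 to N3-.
Remaining n(HN3) = 0.002256 mol; n(N3-) = 0.005279 mol.
By Henderson-Hasselbalch, pH = pKa + log([A^-]/[HA]) = 4.72 + log(0.005279/0.002256) = 4.72 + (+0.37) = 5.09.

5.09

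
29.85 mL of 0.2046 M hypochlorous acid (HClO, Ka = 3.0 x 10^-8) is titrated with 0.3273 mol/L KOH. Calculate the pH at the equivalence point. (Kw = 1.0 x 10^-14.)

10.31

n(HClO) = 0.2046 x 0.02985 = 0.006107 mol; V(KOH) at equivalence = 0.006107/0.3273 = 0.01866 L.
At equivalence all the acid is converted to ClO-; total volume = 0.02985 + 0.01866 = 0.04851 L, so [ClO-] = 0.006107/0.04851 = 0.1259 M.
Kb = Kw/Ka = 1.0e-14 / 3.0 x 10^-8 = 3.33e-7.
[OH^-] = sqrt(Kb x [ClO-]) = sqrt(3.33e-7 x 0.1259) = 0.000205 M.
pOH = 3.69, so pH = 14.00 - 3.69 = 10.31.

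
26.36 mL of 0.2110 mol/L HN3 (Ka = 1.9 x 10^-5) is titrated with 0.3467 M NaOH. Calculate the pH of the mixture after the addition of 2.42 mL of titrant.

3.97

Initial n(HN3) = 0.2110 x 0.02636 = 0.005562 mol.
n(NaOH) added = 0.3467 x 0.002420 = 0.0008390 mol, converting that many moles of HN3 to N3-.
Remaining n(HN3) = 0.004723 mol; n(N3-) = 0.0008390 mol.
By Henderson-Hasselbalch, pH = pKa + log([A^-]/[HA]) = 4.72 + log(0.0008390/0.004723) = 4.72 + (-0.75) = 3.97.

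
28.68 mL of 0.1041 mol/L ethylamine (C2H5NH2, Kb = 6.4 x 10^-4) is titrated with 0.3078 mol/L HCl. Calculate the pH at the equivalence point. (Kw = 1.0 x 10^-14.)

n(C2H5NH2) = 0.1041 x 0.02868 = 0.002986 mol; V(HCl) at equivalence = 0.002986/0.3078 = 0.009700 L.
At equivalence the base is fully converted to C2H5NH3+; total volume = 0.03838 L, so [C2H5NH3+] = 0.002986/0.03838 = 0.07779 M.
Ka(C2H5NH3+) = Kw/Kb = 1.0e-14 / 6.4 x 10^-4 = 1.56e-11.
[H^+] = sqrt(Ka x [C2H5NH3+]) = sqrt(1.56e-11 x 0.07779) = 1.10e-6 M.
pH = -log(1.10e-6) = 5.96.

5.96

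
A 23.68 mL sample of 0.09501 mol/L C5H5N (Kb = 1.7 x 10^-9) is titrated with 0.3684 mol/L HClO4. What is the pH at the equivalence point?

3.18

n(C5H5N) = 0.09501 x 0.02368 = 0.002250 mol; V(HClO4) at equivalence = 0.002250/0.3684 = 0.006107 L.
At equivalence the base is fully converted to C5H5NH+; total volume = 0.02979 L, so [C5H5NH+] = 0.002250/0.02979 = 0.07553 M.
Ka(C5H5NH+) = Kw/Kb = 1.0e-14 / 1.7 x 10^-9 = 5.88e-6.
[H^+] = sqrt(Ka x [C5H5NH+]) = sqrt(5.88e-6 x 0.07553) = 0.000667 M.
pH = -log(0.000667) = 3.18.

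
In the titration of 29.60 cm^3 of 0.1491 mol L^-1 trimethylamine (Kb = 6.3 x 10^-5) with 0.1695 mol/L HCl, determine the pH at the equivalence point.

5.45

n((CH3)3N) = 0.1491 x 0.02960 = 0.004413 mol; V(HCl) at equivalence = 0.004413/0.1695 = 0.02604 L.
At equivalence the base is fully converted to (CH3)3NH+; total volume = 0.05564 L, so [(CH3)3NH+] = 0.004413/0.05564 = 0.07932 M.
Ka((CH3)3NH+) = Kw/Kb = 1.0e-14 / 6.3 x 10^-5 = 1.59e-10.
[H^+] = sqrt(Ka x [(CH3)3NH+]) = sqrt(1.59e-10 x 0.07932) = 3.55e-6 M.
pH = -log(3.55e-6) = 5.45.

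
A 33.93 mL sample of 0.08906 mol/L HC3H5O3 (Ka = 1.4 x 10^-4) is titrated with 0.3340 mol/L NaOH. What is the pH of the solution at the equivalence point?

8.35

n(HC3H5O3) = 0.08906 x 0.03393 = 0.003022 mol; V(NaOH) at equivalence = 0.003022/0.3340 = 0.009047 L.
At equivalence all the acid is converted to C3H5O3-; total volume = 0.03393 + 0.009047 = 0.04298 L, so [C3H5O3-] = 0.003022/0.04298 = 0.07031 M.
Kb = Kw/Ka = 1.0e-14 / 1.4 x 10^-4 = 7.14e-11.
[OH^-] = sqrt(Kb x [C3H5O3-]) = sqrt(7.14e-11 x 0.07031) = 2.24e-6 M.
pOH = 5.65, so pH = 14.00 - 5.65 = 8.35.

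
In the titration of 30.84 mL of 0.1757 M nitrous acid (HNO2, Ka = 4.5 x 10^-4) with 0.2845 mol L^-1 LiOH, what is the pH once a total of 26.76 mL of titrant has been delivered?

12.58

n(acid) = 0.1757 x 0.03084 = 0.005419 mol; n(LiOH) added = 0.2845 x 0.02676 = 0.007613 mol.
Base is in excess by 0.007613 - 0.005419 = 0.002195 mol in a total volume of 0.05760 L.
[OH^-] = 0.002195/0.05760 = 0.03810 M, so pOH = 1.42 and pH = 14.00 - 1.42 = 12.58.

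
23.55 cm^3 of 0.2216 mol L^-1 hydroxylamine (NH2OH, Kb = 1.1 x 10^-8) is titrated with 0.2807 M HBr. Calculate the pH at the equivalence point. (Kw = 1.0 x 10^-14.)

3.47

n(NH2OH) = 0.2216 x 0.02355 = 0.005219 mol; V(HBr) at equivalence = 0.005219/0.2807 = 0.01859 L.
At equivalence the base is fully converted to NH3OH+; total volume = 0.04214 L, so [NH3OH+] = 0.005219/0.04214 = 0.1238 M.
Ka(NH3OH+) = Kw/Kb = 1.0e-14 / 1.1 x 10^-8 = 9.09e-7.
[H^+] = sqrt(Ka x [NH3OH+]) = sqrt(9.09e-7 x 0.1238) = 0.000336 M.
pH = -log(0.000336) = 3.47.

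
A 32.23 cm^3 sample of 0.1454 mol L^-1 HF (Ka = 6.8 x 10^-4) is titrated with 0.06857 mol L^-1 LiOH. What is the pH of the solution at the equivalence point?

7.92

n(HF) = 0.1454 x 0.03223 = 0.004686 mol; V(LiOH) at equivalence = 0.004686/0.06857 = 0.06834 L.
At equivalence all the acid is converted to F-; total volume = 0.03223 + 0.06834 = 0.1006 L, so [F-] = 0.004686/0.1006 = 0.04660 M.
Kb = Kw/Ka = 1.0e-14 / 6.8 x 10^-4 = 1.47e-11.
[OH^-] = sqrt(Kb x [F-]) = sqrt(1.47e-11 x 0.04660) = 8.28e-7 M.
pOH = 6.08, so pH = 14.00 - 6.08 = 7.92.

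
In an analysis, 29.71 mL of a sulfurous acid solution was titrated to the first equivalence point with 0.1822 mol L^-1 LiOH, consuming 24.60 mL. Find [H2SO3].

0.151 M

n(LiOH) = 0.1822 x 0.02460 = 0.004482 mol.
At the first equivalence point, 1 mol OH^- react per mol H2SO3, so n(H2SO3) = 0.004482 / 1 = 0.004482 mol.
[H2SO3] = 0.004482 / 0.02971 L = 0.151 M.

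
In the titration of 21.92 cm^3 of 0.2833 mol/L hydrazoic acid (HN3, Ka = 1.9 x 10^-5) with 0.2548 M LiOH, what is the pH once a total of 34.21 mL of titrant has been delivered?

12.65

n(acid) = 0.2833 x 0.02192 = 0.006210 mol; n(LiOH) added = 0.2548 x 0.03421 = 0.008717 mol.
Base is in excess by 0.008717 - 0.006210 = 0.002507 mol in a total volume of 0.05613 L.
[OH^-] = 0.002507/0.05613 = 0.04466 M, so pOH = 1.35 and pH = 14.00 - 1.35 = 12.65.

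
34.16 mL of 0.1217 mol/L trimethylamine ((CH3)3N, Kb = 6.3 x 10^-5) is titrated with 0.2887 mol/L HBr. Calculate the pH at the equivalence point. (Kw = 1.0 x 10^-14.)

5.43

n((CH3)3N) = 0.1217 x 0.03416 = 0.004157 mol; V(HBr) at equivalence = 0.004157/0.2887 = 0.01440 L.
At equivalence the base is fully converted to (CH3)3NH+; total volume = 0.04856 L, so [(CH3)3NH+] = 0.004157/0.04856 = 0.08561 M.
Ka((CH3)3NH+) = Kw/Kb = 1.0e-14 / 6.3 x 10^-5 = 1.59e-10.
[H^+] = sqrt(Ka x [(CH3)3NH+]) = sqrt(1.59e-10 x 0.08561) = 3.69e-6 M.
pH = -log(3.69e-6) = 5.43.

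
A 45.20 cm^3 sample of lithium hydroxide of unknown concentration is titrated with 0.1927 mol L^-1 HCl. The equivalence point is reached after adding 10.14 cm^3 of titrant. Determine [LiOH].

n(HCl) delivered = 0.1927 x 0.01014 = 0.001954 mol.
For a 1:1 reaction, n(LiOH) = 0.001954 mol.
[LiOH] = 0.001954 mol / 0.04520 L = 0.0432 M.

0.0432 M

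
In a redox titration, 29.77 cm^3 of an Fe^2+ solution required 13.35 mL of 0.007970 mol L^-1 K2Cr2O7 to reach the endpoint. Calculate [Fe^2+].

0.0214 M

n(K2Cr2O7) = 0.007970 x 0.01335 = 0.0001064 mol.
From the balanced equation, 1 mol K2Cr2O7 reacts with 6 mol Fe^2+, so n(Fe^2+) = 0.0001064 x 6/1 = 0.0006384 mol.
[Fe^2+] = 0.0006384 / 0.02977 L = 0.0214 M.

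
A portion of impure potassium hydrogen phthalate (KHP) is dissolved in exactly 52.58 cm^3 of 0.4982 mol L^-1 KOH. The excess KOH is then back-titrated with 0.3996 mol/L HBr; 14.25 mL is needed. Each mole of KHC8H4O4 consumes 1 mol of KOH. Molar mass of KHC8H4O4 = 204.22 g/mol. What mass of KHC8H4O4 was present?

Total n(KOH) added = 0.4982 x 0.05258 = 0.02620 mol.
n(HBr) used = 0.3996 x 0.01425 = 0.005694 mol, which equals the excess n(KOH).
So n(KOH) consumed by the sample = 0.02620 - 0.005694 = 0.02050 mol.
n(KHC8H4O4) = 0.02050 / 1 = 0.02050 mol.
mass = 0.02050 mol x 204.22 g/mol = 4.19 g.

4.19 g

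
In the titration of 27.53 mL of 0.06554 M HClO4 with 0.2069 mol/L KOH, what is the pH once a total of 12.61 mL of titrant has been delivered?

12.30

n(acid) = 0.06554 x 0.02753 = 0.001804 mol; n(KOH) added = 0.2069 x 0.01261 = 0.002609 mol.
Base is in excess by 0.002609 - 0.001804 = 0.0008047 mol in a total volume of 0.04014 L.
[OH^-] = 0.0008047/0.04014 = 0.02005 M, so pOH = 1.70 and pH = 14.00 - 1.70 = 12.30.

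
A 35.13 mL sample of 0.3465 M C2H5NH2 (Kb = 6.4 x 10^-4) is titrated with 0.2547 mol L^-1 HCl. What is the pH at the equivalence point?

5.82

n(C2H5NH2) = 0.3465 x 0.03513 = 0.01217 mol; V(HCl) at equivalence = 0.01217/0.2547 = 0.04779 L.
At equivalence the base is fully converted to C2H5NH3+; total volume = 0.08292 L, so [C2H5NH3+] = 0.01217/0.08292 = 0.1468 M.
Ka(C2H5NH3+) = Kw/Kb = 1.0e-14 / 6.4 x 10^-4 = 1.56e-11.
[H^+] = sqrt(Ka x [C2H5NH3+]) = sqrt(1.56e-11 x 0.1468) = 1.51e-6 M.
pH = -log(1.51e-6) = 5.82.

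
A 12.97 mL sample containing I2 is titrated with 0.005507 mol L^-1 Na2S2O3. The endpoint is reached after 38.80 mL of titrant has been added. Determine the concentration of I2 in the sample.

0.00824 M

n(Na2S2O3) = 0.005507 x 0.03880 = 0.0002137 mol.
From the balanced equation, 2 mol Na2S2O3 reacts with 1 mol I2, so n(I2) = 0.0002137 x 1/2 = 0.0001068 mol.
[I2] = 0.0001068 / 0.01297 L = 0.00824 M.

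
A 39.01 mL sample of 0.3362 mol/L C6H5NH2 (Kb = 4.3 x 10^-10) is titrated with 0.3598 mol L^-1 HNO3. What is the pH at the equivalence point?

2.70

n(C6H5NH2) = 0.3362 x 0.03901 = 0.01312 mol; V(HNO3) at equivalence = 0.01312/0.3598 = 0.03645 L.
At equivalence the base is fully converted to C6H5NH3+; total volume = 0.07546 L, so [C6H5NH3+] = 0.01312/0.07546 = 0.1738 M.
Ka(C6H5NH3+) = Kw/Kb = 1.0e-14 / 4.3 x 10^-10 = 2.33e-5.
[H^+] = sqrt(Ka x [C6H5NH3+]) = sqrt(2.33e-5 x 0.1738) = 0.00201 M.
pH = -log(0.00201) = 2.70.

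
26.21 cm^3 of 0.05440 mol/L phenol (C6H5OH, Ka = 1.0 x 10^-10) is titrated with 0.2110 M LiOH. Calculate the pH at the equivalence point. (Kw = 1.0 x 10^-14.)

11.32

n(C6H5OH) = 0.05440 x 0.02621 = 0.001426 mol; V(LiOH) at equivalence = 0.001426/0.2110 = 0.006757 L.
At equivalence all the acid is converted to C6H5O-; total volume = 0.02621 + 0.006757 = 0.03297 L, so [C6H5O-] = 0.001426/0.03297 = 0.04325 M.
Kb = Kw/Ka = 1.0e-14 / 1.0 x 10^-10 = 0.000100.
[OH^-] = sqrt(Kb x [C6H5O-]) = sqrt(0.000100 x 0.04325) = 0.00208 M.
pOH = 2.68, so pH = 14.00 - 2.68 = 11.32.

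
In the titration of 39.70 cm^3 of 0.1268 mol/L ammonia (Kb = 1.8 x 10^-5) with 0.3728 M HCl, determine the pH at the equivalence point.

n(NH3) = 0.1268 x 0.03970 = 0.005034 mol; V(HCl) at equivalence = 0.005034/0.3728 = 0.01350 L.
At equivalence the base is fully converted to NH4+; total volume = 0.05320 L, so [NH4+] = 0.005034/0.05320 = 0.09462 M.
Ka(NH4+) = Kw/Kb = 1.0e-14 / 1.8 x 10^-5 = 5.56e-10.
[H^+] = sqrt(Ka x [NH4+]) = sqrt(5.56e-10 x 0.09462) = 7.25e-6 M.
pH = -log(7.25e-6) = 5.14.

5.14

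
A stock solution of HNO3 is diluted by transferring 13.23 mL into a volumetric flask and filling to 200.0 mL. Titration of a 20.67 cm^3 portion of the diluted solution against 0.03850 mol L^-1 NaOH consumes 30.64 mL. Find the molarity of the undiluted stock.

0.863 M

n(NaOH) = 0.03850 x 0.03064 = 0.001180 mol.
n(HNO3) in the aliquot = 0.001180 mol.
[diluted HNO3] = 0.001180 / 0.02067 = 0.05707 M.
Dilution factor = 200.0/13.23 = 15.12, so [stock] = 0.05707 x 15.12 = 0.863 M.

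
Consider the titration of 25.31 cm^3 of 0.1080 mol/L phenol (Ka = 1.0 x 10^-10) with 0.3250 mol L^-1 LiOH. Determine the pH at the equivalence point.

11.45

n(C6H5OH) = 0.1080 x 0.02531 = 0.002733 mol; V(LiOH) at equivalence = 0.002733/0.3250 = 0.008411 L.
At equivalence all the acid is converted to C6H5O-; total volume = 0.02531 + 0.008411 = 0.03372 L, so [C6H5O-] = 0.002733/0.03372 = 0.08106 M.
Kb = Kw/Ka = 1.0e-14 / 1.0 x 10^-10 = 0.000100.
[OH^-] = sqrt(Kb x [C6H5O-]) = sqrt(0.000100 x 0.08106) = 0.00285 M.
pOH = 2.55, so pH = 14.00 - 2.55 = 11.45.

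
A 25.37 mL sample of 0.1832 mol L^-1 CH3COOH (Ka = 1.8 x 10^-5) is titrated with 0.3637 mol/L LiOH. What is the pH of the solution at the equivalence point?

8.92

n(CH3COOH) = 0.1832 x 0.02537 = 0.004648 mol; V(LiOH) at equivalence = 0.004648/0.3637 = 0.01278 L.
At equivalence all the acid is converted to CH3COO-; total volume = 0.02537 + 0.01278 = 0.03815 L, so [CH3COO-] = 0.004648/0.03815 = 0.1218 M.
Kb = Kw/Ka = 1.0e-14 / 1.8 x 10^-5 = 5.56e-10.
[OH^-] = sqrt(Kb x [CH3COO-]) = sqrt(5.56e-10 x 0.1218) = 8.23e-6 M.
pOH = 5.08, so pH = 14.00 - 5.08 = 8.92.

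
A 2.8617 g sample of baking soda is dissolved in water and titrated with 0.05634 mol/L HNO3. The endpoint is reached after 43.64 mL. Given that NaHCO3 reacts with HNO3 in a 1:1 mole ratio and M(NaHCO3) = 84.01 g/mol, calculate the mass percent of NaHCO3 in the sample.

n(HNO3) = 0.05634 x 0.04364 = 0.002459 mol.
n(NaHCO3) = 0.002459 / 1 = 0.002459 mol.
mass of NaHCO3 = 0.002459 x 84.01 = 0.2066 g.
% purity = 0.2066 / 2.8617 x 100 = 7.22%.

7.22%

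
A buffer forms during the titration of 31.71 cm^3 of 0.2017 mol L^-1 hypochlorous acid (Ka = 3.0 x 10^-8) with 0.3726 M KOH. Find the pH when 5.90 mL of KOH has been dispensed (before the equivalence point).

Initial n(HClO) = 0.2017 x 0.03171 = 0.006396 mol.
n(KOH) added = 0.3726 x 0.005900 = 0.002198 mol, converting that many moles of HClO to ClO-.
Remaining n(HClO) = 0.004198 mol; n(ClO-) = 0.002198 mol.
By Henderson-Hasselbalch, pH = pKa + log([A^-]/[HA]) = 7.52 + log(0.002198/0.004198) = 7.52 + (-0.28) = 7.24.

7.24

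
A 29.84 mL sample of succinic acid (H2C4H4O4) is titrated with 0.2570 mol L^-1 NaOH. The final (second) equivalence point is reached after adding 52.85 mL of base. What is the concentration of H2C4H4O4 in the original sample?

n(NaOH) = 0.2570 x 0.05285 = 0.01358 mol.
At the final (second) equivalence point, 2 mol OH^- react per mol H2C4H4O4, so n(H2C4H4O4) = 0.01358 / 2 = 0.006791 mol.
[H2C4H4O4] = 0.006791 / 0.02984 L = 0.228 M.

0.228 M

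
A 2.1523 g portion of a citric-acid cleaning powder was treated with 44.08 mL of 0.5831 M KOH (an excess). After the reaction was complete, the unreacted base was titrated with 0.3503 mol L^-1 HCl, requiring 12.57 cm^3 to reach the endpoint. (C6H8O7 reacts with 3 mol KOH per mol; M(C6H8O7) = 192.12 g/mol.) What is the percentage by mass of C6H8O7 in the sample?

Total n(KOH) added = 0.5831 x 0.04408 = 0.02570 mol.
n(HCl) used = 0.3503 x 0.01257 = 0.004403 mol, which equals the excess n(KOH).
So n(KOH) consumed by the sample = 0.02570 - 0.004403 = 0.02130 mol.
n(C6H8O7) = 0.02130 / 3 = 0.007100 mol.
mass C6H8O7 = 0.007100 x 192.12 = 1.364 g, so %C6H8O7 = 1.364/2.1523 x 100 = 63.4%.

63.4%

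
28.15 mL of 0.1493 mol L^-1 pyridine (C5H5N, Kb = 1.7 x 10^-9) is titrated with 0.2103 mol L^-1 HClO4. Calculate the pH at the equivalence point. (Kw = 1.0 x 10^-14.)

n(C5H5N) = 0.1493 x 0.02815 = 0.004203 mol; V(HClO4) at equivalence = 0.004203/0.2103 = 0.01998 L.
At equivalence the base is fully converted to C5H5NH+; total volume = 0.04813 L, so [C5H5NH+] = 0.004203/0.04813 = 0.08731 M.
Ka(C5H5NH+) = Kw/Kb = 1.0e-14 / 1.7 x 10^-9 = 5.88e-6.
[H^+] = sqrt(Ka x [C5H5NH+]) = sqrt(5.88e-6 x 0.08731) = 0.000717 M.
pH = -log(0.000717) = 3.14.

3.14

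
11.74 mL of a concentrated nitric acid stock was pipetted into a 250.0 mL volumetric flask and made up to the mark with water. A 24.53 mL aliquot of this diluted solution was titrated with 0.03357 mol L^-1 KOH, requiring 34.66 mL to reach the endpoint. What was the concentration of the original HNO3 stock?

n(KOH) = 0.03357 x 0.03466 = 0.001164 mol.
n(HNO3) in the aliquot = 0.001164 mol.
[diluted HNO3] = 0.001164 / 0.02453 = 0.04743 M.
Dilution factor = 250.0/11.74 = 21.29, so [stock] = 0.04743 x 21.29 = 1.01 M.

1.01 M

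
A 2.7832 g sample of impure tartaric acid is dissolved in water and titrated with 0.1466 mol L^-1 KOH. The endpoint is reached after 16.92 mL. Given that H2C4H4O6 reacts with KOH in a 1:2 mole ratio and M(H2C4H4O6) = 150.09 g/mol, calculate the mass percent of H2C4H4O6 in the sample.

n(KOH) = 0.1466 x 0.01692 = 0.002480 mol.
n(H2C4H4O6) = 0.002480 / 2 = 0.001240 mol.
mass of H2C4H4O6 = 0.001240 x 150.09 = 0.1861 g.
% purity = 0.1861 / 2.7832 x 100 = 6.69%.

6.69%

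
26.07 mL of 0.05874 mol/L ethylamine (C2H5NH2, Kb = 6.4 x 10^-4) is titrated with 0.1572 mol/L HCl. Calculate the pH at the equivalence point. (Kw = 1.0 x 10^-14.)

6.09

n(C2H5NH2) = 0.05874 x 0.02607 = 0.001531 mol; V(HCl) at equivalence = 0.001531/0.1572 = 0.009741 L.
At equivalence the base is fully converted to C2H5NH3+; total volume = 0.03581 L, so [C2H5NH3+] = 0.001531/0.03581 = 0.04276 M.
Ka(C2H5NH3+) = Kw/Kb = 1.0e-14 / 6.4 x 10^-4 = 1.56e-11.
[H^+] = sqrt(Ka x [C2H5NH3+]) = sqrt(1.56e-11 x 0.04276) = 8.17e-7 M.
pH = -log(8.17e-7) = 6.09.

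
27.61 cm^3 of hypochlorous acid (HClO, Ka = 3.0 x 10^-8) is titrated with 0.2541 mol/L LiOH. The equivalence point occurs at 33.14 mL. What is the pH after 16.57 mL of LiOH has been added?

7.52

16.57 mL is exactly half the equivalence volume (33.14/2), i.e. the half-equivalence point.
There, n(HA) = n(A^-), so pH = pKa = -log(3.0 x 10^-8) = 7.52.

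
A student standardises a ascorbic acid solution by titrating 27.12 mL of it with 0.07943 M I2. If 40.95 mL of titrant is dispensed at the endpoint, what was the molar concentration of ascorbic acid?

0.120 M

n(I2) = 0.07943 x 0.04095 = 0.003253 mol.
From the balanced equation, 1 mol I2 reacts with 1 mol ascorbic acid, so n(ascorbic acid) = 0.003253 x 1/1 = 0.003253 mol.
[ascorbic acid] = 0.003253 / 0.02712 L = 0.120 M.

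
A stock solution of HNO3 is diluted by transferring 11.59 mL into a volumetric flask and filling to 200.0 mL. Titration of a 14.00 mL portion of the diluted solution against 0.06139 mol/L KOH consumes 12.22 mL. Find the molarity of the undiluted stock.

0.925 M

n(KOH) = 0.06139 x 0.01222 = 0.0007502 mol.
n(HNO3) in the aliquot = 0.0007502 mol.
[diluted HNO3] = 0.0007502 / 0.01400 = 0.05358 M.
Dilution factor = 200.0/11.59 = 17.26, so [stock] = 0.05358 x 17.26 = 0.925 M.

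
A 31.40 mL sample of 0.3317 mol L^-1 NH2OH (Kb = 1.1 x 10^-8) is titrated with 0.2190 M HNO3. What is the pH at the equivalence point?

3.46

n(NH2OH) = 0.3317 x 0.03140 = 0.01042 mol; V(HNO3) at equivalence = 0.01042/0.2190 = 0.04756 L.
At equivalence the base is fully converted to NH3OH+; total volume = 0.07896 L, so [NH3OH+] = 0.01042/0.07896 = 0.1319 M.
Ka(NH3OH+) = Kw/Kb = 1.0e-14 / 1.1 x 10^-8 = 9.09e-7.
[H^+] = sqrt(Ka x [NH3OH+]) = sqrt(9.09e-7 x 0.1319) = 0.000346 M.
pH = -log(0.000346) = 3.46.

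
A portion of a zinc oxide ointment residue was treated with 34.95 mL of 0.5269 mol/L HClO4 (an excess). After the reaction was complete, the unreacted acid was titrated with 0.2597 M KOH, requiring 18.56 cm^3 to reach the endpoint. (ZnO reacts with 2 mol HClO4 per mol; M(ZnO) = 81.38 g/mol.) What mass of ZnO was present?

Total n(HClO4) added = 0.5269 x 0.03495 = 0.01842 mol.
n(KOH) used = 0.2597 x 0.01856 = 0.004820 mol, which equals the excess n(HClO4).
So n(HClO4) consumed by the sample = 0.01842 - 0.004820 = 0.01360 mol.
n(ZnO) = 0.01360 / 2 = 0.006798 mol.
mass = 0.006798 mol x 81.38 g/mol = 0.553 g.

0.553 g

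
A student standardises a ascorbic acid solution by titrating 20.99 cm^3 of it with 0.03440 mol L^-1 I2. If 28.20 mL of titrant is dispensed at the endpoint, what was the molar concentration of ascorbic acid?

n(I2) = 0.03440 x 0.02820 = 0.0009701 mol.
From the balanced equation, 1 mol I2 reacts with 1 mol ascorbic acid, so n(ascorbic acid) = 0.0009701 x 1/1 = 0.0009701 mol.
[ascorbic acid] = 0.0009701 / 0.02099 L = 0.0462 M.

0.0462 M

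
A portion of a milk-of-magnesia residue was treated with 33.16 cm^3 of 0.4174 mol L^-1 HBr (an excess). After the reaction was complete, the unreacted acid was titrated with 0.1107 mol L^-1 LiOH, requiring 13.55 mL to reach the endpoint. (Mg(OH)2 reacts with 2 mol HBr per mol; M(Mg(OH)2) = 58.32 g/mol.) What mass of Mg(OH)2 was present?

Total n(HBr) added = 0.4174 x 0.03316 = 0.01384 mol.
n(LiOH) used = 0.1107 x 0.01355 = 0.001500 mol, which equals the excess n(HBr).
So n(HBr) consumed by the sample = 0.01384 - 0.001500 = 0.01234 mol.
n(Mg(OH)2) = 0.01234 / 2 = 0.006170 mol.
mass = 0.006170 mol x 58.32 g/mol = 0.360 g.

0.360 g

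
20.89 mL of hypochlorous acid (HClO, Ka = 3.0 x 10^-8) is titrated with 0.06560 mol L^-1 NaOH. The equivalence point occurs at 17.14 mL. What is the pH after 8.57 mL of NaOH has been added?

7.52

8.57 mL is exactly half the equivalence volume (17.14/2), i.e. the half-equivalence point.
There, n(HA) = n(A^-), so pH = pKa = -log(3.0 x 10^-8) = 7.52.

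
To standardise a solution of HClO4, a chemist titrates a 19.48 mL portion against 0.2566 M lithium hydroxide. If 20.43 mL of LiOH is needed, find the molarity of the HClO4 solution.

0.269 M

n(LiOH) delivered = 0.2566 x 0.02043 = 0.005242 mol.
For a 1:1 reaction, n(HClO4) = 0.005242 mol.
[HClO4] = 0.005242 mol / 0.01948 L = 0.269 M.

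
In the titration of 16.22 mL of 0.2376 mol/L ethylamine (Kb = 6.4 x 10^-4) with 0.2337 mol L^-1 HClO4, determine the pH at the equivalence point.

n(C2H5NH2) = 0.2376 x 0.01622 = 0.003854 mol; V(HClO4) at equivalence = 0.003854/0.2337 = 0.01649 L.
At equivalence the base is fully converted to C2H5NH3+; total volume = 0.03271 L, so [C2H5NH3+] = 0.003854/0.03271 = 0.1178 M.
Ka(C2H5NH3+) = Kw/Kb = 1.0e-14 / 6.4 x 10^-4 = 1.56e-11.
[H^+] = sqrt(Ka x [C2H5NH3+]) = sqrt(1.56e-11 x 0.1178) = 1.36e-6 M.
pH = -log(1.36e-6) = 5.87.

5.87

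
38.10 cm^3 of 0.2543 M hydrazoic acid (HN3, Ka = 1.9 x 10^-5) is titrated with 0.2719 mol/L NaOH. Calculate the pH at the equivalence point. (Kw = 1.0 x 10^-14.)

n(HN3) = 0.2543 x 0.03810 = 0.009689 mol; V(NaOH) at equivalence = 0.009689/0.2719 = 0.03563 L.
At equivalence all the acid is converted to N3-; total volume = 0.03810 + 0.03563 = 0.07373 L, so [N3-] = 0.009689/0.07373 = 0.1314 M.
Kb = Kw/Ka = 1.0e-14 / 1.9 x 10^-5 = 5.26e-10.
[OH^-] = sqrt(Kb x [N3-]) = sqrt(5.26e-10 x 0.1314) = 8.32e-6 M.
pOH = 5.08, so pH = 14.00 - 5.08 = 8.92.

8.92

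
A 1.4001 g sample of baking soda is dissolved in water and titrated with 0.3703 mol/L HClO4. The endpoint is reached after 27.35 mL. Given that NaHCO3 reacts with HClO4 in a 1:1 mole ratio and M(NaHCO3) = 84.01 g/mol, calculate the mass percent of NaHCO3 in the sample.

n(HClO4) = 0.3703 x 0.02735 = 0.01013 mol.
n(NaHCO3) = 0.01013 / 1 = 0.01013 mol.
mass of NaHCO3 = 0.01013 x 84.01 = 0.8508 g.
% purity = 0.8508 / 1.4001 x 100 = 60.8%.

60.8%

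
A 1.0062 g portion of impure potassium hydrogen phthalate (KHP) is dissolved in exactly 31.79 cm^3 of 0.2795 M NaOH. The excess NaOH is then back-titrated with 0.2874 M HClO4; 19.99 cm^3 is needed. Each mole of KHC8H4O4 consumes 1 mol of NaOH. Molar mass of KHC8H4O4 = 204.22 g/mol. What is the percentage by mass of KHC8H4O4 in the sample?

Total n(NaOH) added = 0.2795 x 0.03179 = 0.008885 mol.
n(HClO4) used = 0.2874 x 0.01999 = 0.005745 mol, which equals the excess n(NaOH).
So n(NaOH) consumed by the sample = 0.008885 - 0.005745 = 0.003140 mol.
n(KHC8H4O4) = 0.003140 / 1 = 0.003140 mol.
mass KHC8H4O4 = 0.003140 x 204.22 = 0.6413 g, so %KHC8H4O4 = 0.6413/1.0062 x 100 = 63.7%.

63.7%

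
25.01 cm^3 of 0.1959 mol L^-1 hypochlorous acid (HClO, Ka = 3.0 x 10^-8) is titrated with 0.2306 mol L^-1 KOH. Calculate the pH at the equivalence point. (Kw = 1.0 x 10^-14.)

10.27

n(HClO) = 0.1959 x 0.02501 = 0.004899 mol; V(KOH) at equivalence = 0.004899/0.2306 = 0.02125 L.
At equivalence all the acid is converted to ClO-; total volume = 0.02501 + 0.02125 = 0.04626 L, so [ClO-] = 0.004899/0.04626 = 0.1059 M.
Kb = Kw/Ka = 1.0e-14 / 3.0 x 10^-8 = 3.33e-7.
[OH^-] = sqrt(Kb x [ClO-]) = sqrt(3.33e-7 x 0.1059) = 0.000188 M.
pOH = 3.73, so pH = 14.00 - 3.73 = 10.27.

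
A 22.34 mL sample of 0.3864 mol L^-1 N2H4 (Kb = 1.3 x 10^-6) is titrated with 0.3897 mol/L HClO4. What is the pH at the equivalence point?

4.41

n(N2H4) = 0.3864 x 0.02234 = 0.008632 mol; V(HClO4) at equivalence = 0.008632/0.3897 = 0.02215 L.
At equivalence the base is fully converted to N2H5+; total volume = 0.04449 L, so [N2H5+] = 0.008632/0.04449 = 0.1940 M.
Ka(N2H5+) = Kw/Kb = 1.0e-14 / 1.3 x 10^-6 = 7.69e-9.
[H^+] = sqrt(Ka x [N2H5+]) = sqrt(7.69e-9 x 0.1940) = 3.86e-5 M.
pH = -log(3.86e-5) = 4.41.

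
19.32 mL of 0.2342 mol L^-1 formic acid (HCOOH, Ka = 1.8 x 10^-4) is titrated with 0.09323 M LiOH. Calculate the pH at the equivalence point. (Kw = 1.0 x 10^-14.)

8.28

n(HCOOH) = 0.2342 x 0.01932 = 0.004525 mol; V(LiOH) at equivalence = 0.004525/0.09323 = 0.04853 L.
At equivalence all the acid is converted to HCOO-; total volume = 0.01932 + 0.04853 = 0.06785 L, so [HCOO-] = 0.004525/0.06785 = 0.06668 M.
Kb = Kw/Ka = 1.0e-14 / 1.8 x 10^-4 = 5.56e-11.
[OH^-] = sqrt(Kb x [HCOO-]) = sqrt(5.56e-11 x 0.06668) = 1.92e-6 M.
pOH = 5.72, so pH = 14.00 - 5.72 = 8.28.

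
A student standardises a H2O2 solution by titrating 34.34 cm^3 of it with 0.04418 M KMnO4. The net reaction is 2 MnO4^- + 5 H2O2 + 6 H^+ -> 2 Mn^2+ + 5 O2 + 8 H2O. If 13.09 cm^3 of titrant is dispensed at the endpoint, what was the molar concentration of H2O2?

0.0421 M

n(KMnO4) = 0.04418 x 0.01309 = 0.0005783 mol.
From the balanced equation, 2 mol KMnO4 reacts with 5 mol H2O2, so n(H2O2) = 0.0005783 x 5/2 = 0.001446 mol.
[H2O2] = 0.001446 / 0.03434 L = 0.0421 M.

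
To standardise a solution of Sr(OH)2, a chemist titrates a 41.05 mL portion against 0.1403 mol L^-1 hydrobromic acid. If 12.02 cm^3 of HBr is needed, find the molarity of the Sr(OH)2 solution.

n(HBr) delivered = 0.1403 x 0.01202 = 0.001686 mol.
The reaction is 1 Sr(OH)2 + 2 HBr, so n(Sr(OH)2) = 0.001686 x 1/2 = 0.0008432 mol.
[Sr(OH)2] = 0.0008432 mol / 0.04105 L = 0.0205 M.

0.0205 M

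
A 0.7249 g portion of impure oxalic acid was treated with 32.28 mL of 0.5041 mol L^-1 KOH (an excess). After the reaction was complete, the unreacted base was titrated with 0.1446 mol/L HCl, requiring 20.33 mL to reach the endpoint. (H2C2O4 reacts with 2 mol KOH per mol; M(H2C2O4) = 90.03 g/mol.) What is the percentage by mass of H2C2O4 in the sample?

82.8%

Total n(KOH) added = 0.5041 x 0.03228 = 0.01627 mol.
n(HCl) used = 0.1446 x 0.02033 = 0.002940 mol, which equals the excess n(KOH).
So n(KOH) consumed by the sample = 0.01627 - 0.002940 = 0.01333 mol.
n(H2C2O4) = 0.01333 / 2 = 0.006666 mol.
mass H2C2O4 = 0.006666 x 90.03 = 0.6002 g, so %H2C2O4 = 0.6002/0.7249 x 100 = 82.8%.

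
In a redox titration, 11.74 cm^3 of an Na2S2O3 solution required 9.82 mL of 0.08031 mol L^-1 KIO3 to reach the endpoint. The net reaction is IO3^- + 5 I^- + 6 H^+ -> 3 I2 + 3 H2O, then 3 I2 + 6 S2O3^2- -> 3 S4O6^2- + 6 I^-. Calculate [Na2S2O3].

n(KIO3) = 0.08031 x 0.009820 = 0.0007886 mol.
From the balanced equation, 1 mol KIO3 reacts with 6 mol Na2S2O3, so n(Na2S2O3) = 0.0007886 x 6/1 = 0.004732 mol.
[Na2S2O3] = 0.004732 / 0.01174 L = 0.403 M.

0.403 M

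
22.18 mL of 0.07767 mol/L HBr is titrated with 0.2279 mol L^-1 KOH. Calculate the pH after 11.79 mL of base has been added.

12.45

n(acid) = 0.07767 x 0.02218 = 0.001723 mol; n(KOH) added = 0.2279 x 0.01179 = 0.002687 mol.
Base is in excess by 0.002687 - 0.001723 = 0.0009642 mol in a total volume of 0.03397 L.
[OH^-] = 0.0009642/0.03397 = 0.02838 M, so pOH = 1.55 and pH = 14.00 - 1.55 = 12.45.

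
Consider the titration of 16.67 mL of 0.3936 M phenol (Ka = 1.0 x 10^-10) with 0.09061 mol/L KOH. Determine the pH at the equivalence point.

n(C6H5OH) = 0.3936 x 0.01667 = 0.006561 mol; V(KOH) at equivalence = 0.006561/0.09061 = 0.07241 L.
At equivalence all the acid is converted to C6H5O-; total volume = 0.01667 + 0.07241 = 0.08908 L, so [C6H5O-] = 0.006561/0.08908 = 0.07365 M.
Kb = Kw/Ka = 1.0e-14 / 1.0 x 10^-10 = 0.000100.
[OH^-] = sqrt(Kb x [C6H5O-]) = sqrt(0.000100 x 0.07365) = 0.00271 M.
pOH = 2.57, so pH = 14.00 - 2.57 = 11.43.

11.43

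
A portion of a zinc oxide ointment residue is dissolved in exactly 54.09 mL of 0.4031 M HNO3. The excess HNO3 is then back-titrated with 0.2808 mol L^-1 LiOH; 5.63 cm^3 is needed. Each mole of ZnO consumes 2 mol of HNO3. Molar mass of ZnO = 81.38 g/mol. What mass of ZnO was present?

Total n(HNO3) added = 0.4031 x 0.05409 = 0.02180 mol.
n(LiOH) used = 0.2808 x 0.005630 = 0.001581 mol, which equals the excess n(HNO3).
So n(HNO3) consumed by the sample = 0.02180 - 0.001581 = 0.02022 mol.
n(ZnO) = 0.02022 / 2 = 0.01011 mol.
mass = 0.01011 mol x 81.38 g/mol = 0.823 g.

0.823 g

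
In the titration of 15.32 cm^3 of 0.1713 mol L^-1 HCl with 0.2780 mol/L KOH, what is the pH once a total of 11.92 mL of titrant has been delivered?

12.40

n(acid) = 0.1713 x 0.01532 = 0.002624 mol; n(KOH) added = 0.2780 x 0.01192 = 0.003314 mol.
Base is in excess by 0.003314 - 0.002624 = 0.0006894 mol in a total volume of 0.02724 L.
[OH^-] = 0.0006894/0.02724 = 0.02531 M, so pOH = 1.60 and pH = 14.00 - 1.60 = 12.40.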